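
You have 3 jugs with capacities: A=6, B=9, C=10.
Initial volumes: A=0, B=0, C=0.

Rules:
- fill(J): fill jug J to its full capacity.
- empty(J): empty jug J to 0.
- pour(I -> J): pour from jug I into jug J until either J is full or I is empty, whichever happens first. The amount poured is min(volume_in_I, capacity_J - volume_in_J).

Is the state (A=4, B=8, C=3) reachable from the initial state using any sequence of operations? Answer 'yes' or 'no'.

BFS explored all 410 reachable states.
Reachable set includes: (0,0,0), (0,0,1), (0,0,2), (0,0,3), (0,0,4), (0,0,5), (0,0,6), (0,0,7), (0,0,8), (0,0,9), (0,0,10), (0,1,0) ...
Target (A=4, B=8, C=3) not in reachable set → no.

Answer: no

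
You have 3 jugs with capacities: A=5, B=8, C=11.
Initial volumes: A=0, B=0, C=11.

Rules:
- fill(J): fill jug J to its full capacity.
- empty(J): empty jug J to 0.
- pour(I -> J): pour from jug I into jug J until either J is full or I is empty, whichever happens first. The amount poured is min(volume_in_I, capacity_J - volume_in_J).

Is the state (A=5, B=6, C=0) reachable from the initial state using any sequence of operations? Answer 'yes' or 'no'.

BFS from (A=0, B=0, C=11):
  1. pour(C -> A) -> (A=5 B=0 C=6)
  2. pour(C -> B) -> (A=5 B=6 C=0)
Target reached → yes.

Answer: yes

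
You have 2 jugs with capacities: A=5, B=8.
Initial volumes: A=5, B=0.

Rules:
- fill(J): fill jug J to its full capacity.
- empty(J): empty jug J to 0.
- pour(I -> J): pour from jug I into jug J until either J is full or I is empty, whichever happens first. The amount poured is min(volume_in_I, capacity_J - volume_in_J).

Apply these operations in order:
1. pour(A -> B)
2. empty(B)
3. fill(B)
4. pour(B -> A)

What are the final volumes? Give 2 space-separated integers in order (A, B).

Answer: 5 3

Derivation:
Step 1: pour(A -> B) -> (A=0 B=5)
Step 2: empty(B) -> (A=0 B=0)
Step 3: fill(B) -> (A=0 B=8)
Step 4: pour(B -> A) -> (A=5 B=3)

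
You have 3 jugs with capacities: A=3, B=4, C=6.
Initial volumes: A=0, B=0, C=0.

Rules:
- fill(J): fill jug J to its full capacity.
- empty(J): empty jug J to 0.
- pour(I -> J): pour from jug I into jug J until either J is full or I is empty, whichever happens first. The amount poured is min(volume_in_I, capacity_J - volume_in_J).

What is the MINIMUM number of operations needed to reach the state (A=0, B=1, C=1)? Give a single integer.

Answer: 7

Derivation:
BFS from (A=0, B=0, C=0). One shortest path:
  1. fill(B) -> (A=0 B=4 C=0)
  2. pour(B -> A) -> (A=3 B=1 C=0)
  3. empty(A) -> (A=0 B=1 C=0)
  4. pour(B -> C) -> (A=0 B=0 C=1)
  5. fill(B) -> (A=0 B=4 C=1)
  6. pour(B -> A) -> (A=3 B=1 C=1)
  7. empty(A) -> (A=0 B=1 C=1)
Reached target in 7 moves.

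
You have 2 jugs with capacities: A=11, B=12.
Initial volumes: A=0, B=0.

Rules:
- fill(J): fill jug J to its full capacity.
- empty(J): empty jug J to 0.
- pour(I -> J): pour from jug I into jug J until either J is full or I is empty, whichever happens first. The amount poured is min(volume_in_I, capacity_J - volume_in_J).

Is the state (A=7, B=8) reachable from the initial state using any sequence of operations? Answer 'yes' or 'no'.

Answer: no

Derivation:
BFS explored all 46 reachable states.
Reachable set includes: (0,0), (0,1), (0,2), (0,3), (0,4), (0,5), (0,6), (0,7), (0,8), (0,9), (0,10), (0,11) ...
Target (A=7, B=8) not in reachable set → no.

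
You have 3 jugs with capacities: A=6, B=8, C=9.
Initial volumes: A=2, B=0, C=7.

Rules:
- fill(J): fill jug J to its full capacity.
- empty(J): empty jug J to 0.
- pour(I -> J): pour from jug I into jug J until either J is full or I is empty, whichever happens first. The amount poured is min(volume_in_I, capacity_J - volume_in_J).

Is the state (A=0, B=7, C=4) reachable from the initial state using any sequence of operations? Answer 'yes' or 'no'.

Answer: yes

Derivation:
BFS from (A=2, B=0, C=7):
  1. fill(B) -> (A=2 B=8 C=7)
  2. pour(B -> A) -> (A=6 B=4 C=7)
  3. empty(A) -> (A=0 B=4 C=7)
  4. pour(B -> A) -> (A=4 B=0 C=7)
  5. pour(C -> B) -> (A=4 B=7 C=0)
  6. pour(A -> C) -> (A=0 B=7 C=4)
Target reached → yes.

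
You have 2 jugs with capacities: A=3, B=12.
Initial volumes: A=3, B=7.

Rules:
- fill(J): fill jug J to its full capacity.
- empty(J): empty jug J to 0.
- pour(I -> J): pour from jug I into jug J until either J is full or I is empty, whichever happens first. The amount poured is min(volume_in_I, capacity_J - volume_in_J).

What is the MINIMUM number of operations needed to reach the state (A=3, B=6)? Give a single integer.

Answer: 5

Derivation:
BFS from (A=3, B=7). One shortest path:
  1. empty(A) -> (A=0 B=7)
  2. fill(B) -> (A=0 B=12)
  3. pour(B -> A) -> (A=3 B=9)
  4. empty(A) -> (A=0 B=9)
  5. pour(B -> A) -> (A=3 B=6)
Reached target in 5 moves.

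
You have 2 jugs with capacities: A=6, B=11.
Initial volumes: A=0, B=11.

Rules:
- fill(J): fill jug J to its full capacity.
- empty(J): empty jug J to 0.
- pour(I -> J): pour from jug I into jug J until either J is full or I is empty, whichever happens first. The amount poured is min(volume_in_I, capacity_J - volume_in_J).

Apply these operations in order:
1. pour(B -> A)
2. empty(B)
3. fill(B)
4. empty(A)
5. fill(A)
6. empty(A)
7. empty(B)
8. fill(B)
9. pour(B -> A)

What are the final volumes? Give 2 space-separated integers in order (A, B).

Answer: 6 5

Derivation:
Step 1: pour(B -> A) -> (A=6 B=5)
Step 2: empty(B) -> (A=6 B=0)
Step 3: fill(B) -> (A=6 B=11)
Step 4: empty(A) -> (A=0 B=11)
Step 5: fill(A) -> (A=6 B=11)
Step 6: empty(A) -> (A=0 B=11)
Step 7: empty(B) -> (A=0 B=0)
Step 8: fill(B) -> (A=0 B=11)
Step 9: pour(B -> A) -> (A=6 B=5)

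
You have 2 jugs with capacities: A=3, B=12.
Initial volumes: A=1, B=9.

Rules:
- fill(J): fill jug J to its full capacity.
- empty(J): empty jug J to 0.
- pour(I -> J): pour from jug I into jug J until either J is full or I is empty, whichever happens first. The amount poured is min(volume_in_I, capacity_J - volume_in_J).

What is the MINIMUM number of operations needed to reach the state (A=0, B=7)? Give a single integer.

Answer: 2

Derivation:
BFS from (A=1, B=9). One shortest path:
  1. pour(B -> A) -> (A=3 B=7)
  2. empty(A) -> (A=0 B=7)
Reached target in 2 moves.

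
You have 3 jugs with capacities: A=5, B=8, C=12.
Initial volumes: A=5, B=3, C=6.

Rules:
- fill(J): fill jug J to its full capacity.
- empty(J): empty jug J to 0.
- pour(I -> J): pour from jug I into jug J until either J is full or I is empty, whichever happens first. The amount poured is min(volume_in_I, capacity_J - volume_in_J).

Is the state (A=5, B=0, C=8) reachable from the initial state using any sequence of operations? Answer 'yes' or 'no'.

BFS from (A=5, B=3, C=6):
  1. fill(B) -> (A=5 B=8 C=6)
  2. empty(C) -> (A=5 B=8 C=0)
  3. pour(B -> C) -> (A=5 B=0 C=8)
Target reached → yes.

Answer: yes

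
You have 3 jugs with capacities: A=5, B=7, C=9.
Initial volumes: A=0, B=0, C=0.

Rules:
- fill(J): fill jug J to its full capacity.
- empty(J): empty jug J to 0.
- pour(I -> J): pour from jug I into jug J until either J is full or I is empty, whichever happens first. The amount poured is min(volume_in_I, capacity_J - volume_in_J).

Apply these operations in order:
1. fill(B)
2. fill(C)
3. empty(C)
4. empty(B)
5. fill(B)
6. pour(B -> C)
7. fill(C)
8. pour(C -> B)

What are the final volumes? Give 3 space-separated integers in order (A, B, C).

Answer: 0 7 2

Derivation:
Step 1: fill(B) -> (A=0 B=7 C=0)
Step 2: fill(C) -> (A=0 B=7 C=9)
Step 3: empty(C) -> (A=0 B=7 C=0)
Step 4: empty(B) -> (A=0 B=0 C=0)
Step 5: fill(B) -> (A=0 B=7 C=0)
Step 6: pour(B -> C) -> (A=0 B=0 C=7)
Step 7: fill(C) -> (A=0 B=0 C=9)
Step 8: pour(C -> B) -> (A=0 B=7 C=2)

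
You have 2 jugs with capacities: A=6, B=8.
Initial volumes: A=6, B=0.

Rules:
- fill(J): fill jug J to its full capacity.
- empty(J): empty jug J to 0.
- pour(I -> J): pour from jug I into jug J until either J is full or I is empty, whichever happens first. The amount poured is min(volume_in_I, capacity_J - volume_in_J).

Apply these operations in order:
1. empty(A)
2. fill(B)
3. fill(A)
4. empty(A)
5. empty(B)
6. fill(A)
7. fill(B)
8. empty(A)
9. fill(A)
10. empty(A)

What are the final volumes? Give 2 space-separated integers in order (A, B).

Answer: 0 8

Derivation:
Step 1: empty(A) -> (A=0 B=0)
Step 2: fill(B) -> (A=0 B=8)
Step 3: fill(A) -> (A=6 B=8)
Step 4: empty(A) -> (A=0 B=8)
Step 5: empty(B) -> (A=0 B=0)
Step 6: fill(A) -> (A=6 B=0)
Step 7: fill(B) -> (A=6 B=8)
Step 8: empty(A) -> (A=0 B=8)
Step 9: fill(A) -> (A=6 B=8)
Step 10: empty(A) -> (A=0 B=8)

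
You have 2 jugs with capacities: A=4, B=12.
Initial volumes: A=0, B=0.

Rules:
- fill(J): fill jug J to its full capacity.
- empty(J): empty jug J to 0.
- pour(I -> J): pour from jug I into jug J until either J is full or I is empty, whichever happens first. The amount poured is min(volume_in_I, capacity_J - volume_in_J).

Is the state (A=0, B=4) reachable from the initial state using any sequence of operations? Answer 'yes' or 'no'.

BFS from (A=0, B=0):
  1. fill(A) -> (A=4 B=0)
  2. pour(A -> B) -> (A=0 B=4)
Target reached → yes.

Answer: yes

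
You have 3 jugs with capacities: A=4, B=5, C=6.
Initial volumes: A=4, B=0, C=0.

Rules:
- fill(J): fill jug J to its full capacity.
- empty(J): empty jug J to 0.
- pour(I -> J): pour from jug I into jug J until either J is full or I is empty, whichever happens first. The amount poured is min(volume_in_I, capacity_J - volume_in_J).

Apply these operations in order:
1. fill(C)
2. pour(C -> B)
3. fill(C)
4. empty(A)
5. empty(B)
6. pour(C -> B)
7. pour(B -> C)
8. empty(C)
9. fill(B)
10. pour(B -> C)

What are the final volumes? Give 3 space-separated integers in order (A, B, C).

Step 1: fill(C) -> (A=4 B=0 C=6)
Step 2: pour(C -> B) -> (A=4 B=5 C=1)
Step 3: fill(C) -> (A=4 B=5 C=6)
Step 4: empty(A) -> (A=0 B=5 C=6)
Step 5: empty(B) -> (A=0 B=0 C=6)
Step 6: pour(C -> B) -> (A=0 B=5 C=1)
Step 7: pour(B -> C) -> (A=0 B=0 C=6)
Step 8: empty(C) -> (A=0 B=0 C=0)
Step 9: fill(B) -> (A=0 B=5 C=0)
Step 10: pour(B -> C) -> (A=0 B=0 C=5)

Answer: 0 0 5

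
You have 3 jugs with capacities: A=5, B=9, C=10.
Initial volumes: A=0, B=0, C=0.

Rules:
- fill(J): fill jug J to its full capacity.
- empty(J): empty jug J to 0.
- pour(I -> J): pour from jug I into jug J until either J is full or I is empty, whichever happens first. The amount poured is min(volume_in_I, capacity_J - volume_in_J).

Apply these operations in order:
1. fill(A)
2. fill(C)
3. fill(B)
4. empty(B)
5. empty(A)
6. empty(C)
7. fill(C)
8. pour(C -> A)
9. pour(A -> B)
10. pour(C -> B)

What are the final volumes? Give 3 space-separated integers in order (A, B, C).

Answer: 0 9 1

Derivation:
Step 1: fill(A) -> (A=5 B=0 C=0)
Step 2: fill(C) -> (A=5 B=0 C=10)
Step 3: fill(B) -> (A=5 B=9 C=10)
Step 4: empty(B) -> (A=5 B=0 C=10)
Step 5: empty(A) -> (A=0 B=0 C=10)
Step 6: empty(C) -> (A=0 B=0 C=0)
Step 7: fill(C) -> (A=0 B=0 C=10)
Step 8: pour(C -> A) -> (A=5 B=0 C=5)
Step 9: pour(A -> B) -> (A=0 B=5 C=5)
Step 10: pour(C -> B) -> (A=0 B=9 C=1)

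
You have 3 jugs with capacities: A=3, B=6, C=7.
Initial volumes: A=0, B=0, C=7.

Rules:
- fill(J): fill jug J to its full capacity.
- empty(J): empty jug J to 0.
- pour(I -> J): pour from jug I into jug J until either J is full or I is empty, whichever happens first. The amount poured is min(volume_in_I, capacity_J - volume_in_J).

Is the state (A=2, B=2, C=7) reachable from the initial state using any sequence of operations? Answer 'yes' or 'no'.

Answer: yes

Derivation:
BFS from (A=0, B=0, C=7):
  1. fill(B) -> (A=0 B=6 C=7)
  2. empty(C) -> (A=0 B=6 C=0)
  3. pour(B -> C) -> (A=0 B=0 C=6)
  4. fill(B) -> (A=0 B=6 C=6)
  5. pour(B -> A) -> (A=3 B=3 C=6)
  6. pour(A -> C) -> (A=2 B=3 C=7)
  7. empty(C) -> (A=2 B=3 C=0)
  8. pour(B -> C) -> (A=2 B=0 C=3)
  9. fill(B) -> (A=2 B=6 C=3)
  10. pour(B -> C) -> (A=2 B=2 C=7)
Target reached → yes.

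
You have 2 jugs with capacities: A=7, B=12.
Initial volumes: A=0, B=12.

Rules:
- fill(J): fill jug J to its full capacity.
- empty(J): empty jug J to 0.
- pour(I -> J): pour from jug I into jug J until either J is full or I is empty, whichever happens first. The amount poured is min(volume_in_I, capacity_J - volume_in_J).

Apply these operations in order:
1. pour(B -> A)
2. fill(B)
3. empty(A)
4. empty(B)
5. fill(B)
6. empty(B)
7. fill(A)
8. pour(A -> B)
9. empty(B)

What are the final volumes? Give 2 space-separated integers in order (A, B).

Answer: 0 0

Derivation:
Step 1: pour(B -> A) -> (A=7 B=5)
Step 2: fill(B) -> (A=7 B=12)
Step 3: empty(A) -> (A=0 B=12)
Step 4: empty(B) -> (A=0 B=0)
Step 5: fill(B) -> (A=0 B=12)
Step 6: empty(B) -> (A=0 B=0)
Step 7: fill(A) -> (A=7 B=0)
Step 8: pour(A -> B) -> (A=0 B=7)
Step 9: empty(B) -> (A=0 B=0)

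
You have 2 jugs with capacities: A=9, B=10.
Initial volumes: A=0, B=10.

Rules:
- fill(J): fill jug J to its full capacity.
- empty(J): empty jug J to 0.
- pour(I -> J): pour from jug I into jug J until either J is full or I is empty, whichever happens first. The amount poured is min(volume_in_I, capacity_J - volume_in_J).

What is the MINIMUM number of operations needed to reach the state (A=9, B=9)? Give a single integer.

Answer: 4

Derivation:
BFS from (A=0, B=10). One shortest path:
  1. fill(A) -> (A=9 B=10)
  2. empty(B) -> (A=9 B=0)
  3. pour(A -> B) -> (A=0 B=9)
  4. fill(A) -> (A=9 B=9)
Reached target in 4 moves.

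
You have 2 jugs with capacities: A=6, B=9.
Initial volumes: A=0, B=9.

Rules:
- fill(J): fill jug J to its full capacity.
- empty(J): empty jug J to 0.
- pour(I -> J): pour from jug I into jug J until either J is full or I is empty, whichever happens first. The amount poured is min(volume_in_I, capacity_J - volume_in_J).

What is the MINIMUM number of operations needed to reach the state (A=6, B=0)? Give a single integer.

BFS from (A=0, B=9). One shortest path:
  1. fill(A) -> (A=6 B=9)
  2. empty(B) -> (A=6 B=0)
Reached target in 2 moves.

Answer: 2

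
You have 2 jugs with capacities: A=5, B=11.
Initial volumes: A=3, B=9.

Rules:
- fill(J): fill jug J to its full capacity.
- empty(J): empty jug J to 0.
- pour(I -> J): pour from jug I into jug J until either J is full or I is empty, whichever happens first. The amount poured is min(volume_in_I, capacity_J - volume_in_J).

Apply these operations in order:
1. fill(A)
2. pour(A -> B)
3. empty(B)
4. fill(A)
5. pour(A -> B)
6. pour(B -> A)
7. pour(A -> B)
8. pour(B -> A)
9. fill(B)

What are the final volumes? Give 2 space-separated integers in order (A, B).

Step 1: fill(A) -> (A=5 B=9)
Step 2: pour(A -> B) -> (A=3 B=11)
Step 3: empty(B) -> (A=3 B=0)
Step 4: fill(A) -> (A=5 B=0)
Step 5: pour(A -> B) -> (A=0 B=5)
Step 6: pour(B -> A) -> (A=5 B=0)
Step 7: pour(A -> B) -> (A=0 B=5)
Step 8: pour(B -> A) -> (A=5 B=0)
Step 9: fill(B) -> (A=5 B=11)

Answer: 5 11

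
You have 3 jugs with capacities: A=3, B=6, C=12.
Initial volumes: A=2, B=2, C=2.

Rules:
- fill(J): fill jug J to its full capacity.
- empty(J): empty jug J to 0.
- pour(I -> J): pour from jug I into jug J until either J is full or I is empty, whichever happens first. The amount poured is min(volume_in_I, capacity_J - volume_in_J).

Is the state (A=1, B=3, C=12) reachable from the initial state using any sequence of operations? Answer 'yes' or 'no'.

Answer: yes

Derivation:
BFS from (A=2, B=2, C=2):
  1. empty(B) -> (A=2 B=0 C=2)
  2. pour(C -> A) -> (A=3 B=0 C=1)
  3. pour(A -> B) -> (A=0 B=3 C=1)
  4. pour(C -> A) -> (A=1 B=3 C=0)
  5. fill(C) -> (A=1 B=3 C=12)
Target reached → yes.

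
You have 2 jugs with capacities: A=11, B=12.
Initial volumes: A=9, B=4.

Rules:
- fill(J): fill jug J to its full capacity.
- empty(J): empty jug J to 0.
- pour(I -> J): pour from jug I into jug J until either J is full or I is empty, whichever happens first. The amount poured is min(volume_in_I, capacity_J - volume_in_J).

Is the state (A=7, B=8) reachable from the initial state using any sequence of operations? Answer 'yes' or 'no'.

Answer: no

Derivation:
BFS explored all 47 reachable states.
Reachable set includes: (0,0), (0,1), (0,2), (0,3), (0,4), (0,5), (0,6), (0,7), (0,8), (0,9), (0,10), (0,11) ...
Target (A=7, B=8) not in reachable set → no.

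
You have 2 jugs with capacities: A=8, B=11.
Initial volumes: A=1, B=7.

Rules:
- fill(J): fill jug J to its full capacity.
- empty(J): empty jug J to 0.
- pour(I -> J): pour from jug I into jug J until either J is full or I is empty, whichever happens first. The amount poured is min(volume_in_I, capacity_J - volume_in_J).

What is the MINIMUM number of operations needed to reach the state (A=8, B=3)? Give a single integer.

Answer: 3

Derivation:
BFS from (A=1, B=7). One shortest path:
  1. empty(A) -> (A=0 B=7)
  2. fill(B) -> (A=0 B=11)
  3. pour(B -> A) -> (A=8 B=3)
Reached target in 3 moves.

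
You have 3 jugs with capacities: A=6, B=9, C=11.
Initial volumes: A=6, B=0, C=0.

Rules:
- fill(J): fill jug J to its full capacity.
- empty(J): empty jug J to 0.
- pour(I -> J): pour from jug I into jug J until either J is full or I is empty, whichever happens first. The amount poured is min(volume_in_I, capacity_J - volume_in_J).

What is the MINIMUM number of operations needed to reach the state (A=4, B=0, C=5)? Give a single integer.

Answer: 6

Derivation:
BFS from (A=6, B=0, C=0). One shortest path:
  1. fill(B) -> (A=6 B=9 C=0)
  2. pour(A -> C) -> (A=0 B=9 C=6)
  3. pour(B -> C) -> (A=0 B=4 C=11)
  4. pour(C -> A) -> (A=6 B=4 C=5)
  5. empty(A) -> (A=0 B=4 C=5)
  6. pour(B -> A) -> (A=4 B=0 C=5)
Reached target in 6 moves.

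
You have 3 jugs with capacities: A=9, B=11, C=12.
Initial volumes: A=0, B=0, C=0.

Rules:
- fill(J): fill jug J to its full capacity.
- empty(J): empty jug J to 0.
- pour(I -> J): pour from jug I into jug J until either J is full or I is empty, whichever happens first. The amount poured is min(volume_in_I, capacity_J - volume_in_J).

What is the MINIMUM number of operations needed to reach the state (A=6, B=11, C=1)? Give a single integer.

BFS from (A=0, B=0, C=0). One shortest path:
  1. fill(A) -> (A=9 B=0 C=0)
  2. pour(A -> C) -> (A=0 B=0 C=9)
  3. fill(A) -> (A=9 B=0 C=9)
  4. pour(A -> C) -> (A=6 B=0 C=12)
  5. pour(C -> B) -> (A=6 B=11 C=1)
Reached target in 5 moves.

Answer: 5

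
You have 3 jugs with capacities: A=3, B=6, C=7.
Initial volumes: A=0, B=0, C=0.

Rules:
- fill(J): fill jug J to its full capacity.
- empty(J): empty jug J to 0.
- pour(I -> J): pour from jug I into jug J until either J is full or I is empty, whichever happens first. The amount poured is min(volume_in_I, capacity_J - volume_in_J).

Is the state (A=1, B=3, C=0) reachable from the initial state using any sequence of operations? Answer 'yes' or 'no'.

BFS from (A=0, B=0, C=0):
  1. fill(C) -> (A=0 B=0 C=7)
  2. pour(C -> B) -> (A=0 B=6 C=1)
  3. pour(B -> A) -> (A=3 B=3 C=1)
  4. empty(A) -> (A=0 B=3 C=1)
  5. pour(C -> A) -> (A=1 B=3 C=0)
Target reached → yes.

Answer: yes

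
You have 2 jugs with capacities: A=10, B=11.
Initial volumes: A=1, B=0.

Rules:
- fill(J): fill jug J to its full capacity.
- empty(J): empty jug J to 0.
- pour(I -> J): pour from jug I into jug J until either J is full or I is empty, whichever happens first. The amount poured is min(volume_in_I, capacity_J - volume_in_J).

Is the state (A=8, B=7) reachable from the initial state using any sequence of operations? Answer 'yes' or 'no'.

BFS explored all 42 reachable states.
Reachable set includes: (0,0), (0,1), (0,2), (0,3), (0,4), (0,5), (0,6), (0,7), (0,8), (0,9), (0,10), (0,11) ...
Target (A=8, B=7) not in reachable set → no.

Answer: no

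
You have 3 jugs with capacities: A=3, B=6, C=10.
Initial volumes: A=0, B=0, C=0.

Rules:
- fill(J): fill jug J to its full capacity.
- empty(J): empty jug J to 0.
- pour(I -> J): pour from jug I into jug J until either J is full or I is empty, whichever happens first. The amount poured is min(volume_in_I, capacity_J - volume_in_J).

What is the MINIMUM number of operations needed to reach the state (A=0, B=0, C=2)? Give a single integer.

Answer: 6

Derivation:
BFS from (A=0, B=0, C=0). One shortest path:
  1. fill(B) -> (A=0 B=6 C=0)
  2. pour(B -> C) -> (A=0 B=0 C=6)
  3. fill(B) -> (A=0 B=6 C=6)
  4. pour(B -> C) -> (A=0 B=2 C=10)
  5. empty(C) -> (A=0 B=2 C=0)
  6. pour(B -> C) -> (A=0 B=0 C=2)
Reached target in 6 moves.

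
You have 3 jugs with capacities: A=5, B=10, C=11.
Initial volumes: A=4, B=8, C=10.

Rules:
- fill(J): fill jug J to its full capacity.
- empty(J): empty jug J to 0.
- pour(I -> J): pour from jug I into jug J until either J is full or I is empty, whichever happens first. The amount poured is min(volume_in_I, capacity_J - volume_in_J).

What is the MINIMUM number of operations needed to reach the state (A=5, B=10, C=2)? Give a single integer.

BFS from (A=4, B=8, C=10). One shortest path:
  1. empty(C) -> (A=4 B=8 C=0)
  2. pour(A -> B) -> (A=2 B=10 C=0)
  3. pour(A -> C) -> (A=0 B=10 C=2)
  4. fill(A) -> (A=5 B=10 C=2)
Reached target in 4 moves.

Answer: 4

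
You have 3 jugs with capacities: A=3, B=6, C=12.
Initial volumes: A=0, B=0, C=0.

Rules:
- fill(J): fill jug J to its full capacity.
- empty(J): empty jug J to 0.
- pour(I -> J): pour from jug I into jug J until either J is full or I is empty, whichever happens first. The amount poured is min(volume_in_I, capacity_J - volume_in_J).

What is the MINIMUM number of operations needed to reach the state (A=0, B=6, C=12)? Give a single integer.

Answer: 2

Derivation:
BFS from (A=0, B=0, C=0). One shortest path:
  1. fill(B) -> (A=0 B=6 C=0)
  2. fill(C) -> (A=0 B=6 C=12)
Reached target in 2 moves.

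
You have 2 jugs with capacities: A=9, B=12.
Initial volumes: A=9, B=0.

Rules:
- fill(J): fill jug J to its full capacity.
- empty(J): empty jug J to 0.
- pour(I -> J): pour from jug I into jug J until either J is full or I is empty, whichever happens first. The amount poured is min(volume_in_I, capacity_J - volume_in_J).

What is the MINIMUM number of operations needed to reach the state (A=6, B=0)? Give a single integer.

BFS from (A=9, B=0). One shortest path:
  1. pour(A -> B) -> (A=0 B=9)
  2. fill(A) -> (A=9 B=9)
  3. pour(A -> B) -> (A=6 B=12)
  4. empty(B) -> (A=6 B=0)
Reached target in 4 moves.

Answer: 4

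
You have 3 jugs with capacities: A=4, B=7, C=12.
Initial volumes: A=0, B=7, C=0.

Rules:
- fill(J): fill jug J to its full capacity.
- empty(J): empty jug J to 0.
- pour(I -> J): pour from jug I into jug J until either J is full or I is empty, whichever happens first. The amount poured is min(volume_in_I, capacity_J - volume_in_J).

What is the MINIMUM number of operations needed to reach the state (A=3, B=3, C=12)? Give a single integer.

BFS from (A=0, B=7, C=0). One shortest path:
  1. fill(A) -> (A=4 B=7 C=0)
  2. pour(A -> C) -> (A=0 B=7 C=4)
  3. pour(B -> C) -> (A=0 B=0 C=11)
  4. fill(B) -> (A=0 B=7 C=11)
  5. pour(B -> A) -> (A=4 B=3 C=11)
  6. pour(A -> C) -> (A=3 B=3 C=12)
Reached target in 6 moves.

Answer: 6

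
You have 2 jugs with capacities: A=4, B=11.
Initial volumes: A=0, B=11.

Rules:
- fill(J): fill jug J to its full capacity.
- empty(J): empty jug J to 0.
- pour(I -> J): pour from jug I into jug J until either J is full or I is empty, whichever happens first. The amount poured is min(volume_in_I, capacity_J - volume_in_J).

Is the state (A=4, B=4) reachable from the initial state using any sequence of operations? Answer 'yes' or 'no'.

BFS from (A=0, B=11):
  1. fill(A) -> (A=4 B=11)
  2. empty(B) -> (A=4 B=0)
  3. pour(A -> B) -> (A=0 B=4)
  4. fill(A) -> (A=4 B=4)
Target reached → yes.

Answer: yes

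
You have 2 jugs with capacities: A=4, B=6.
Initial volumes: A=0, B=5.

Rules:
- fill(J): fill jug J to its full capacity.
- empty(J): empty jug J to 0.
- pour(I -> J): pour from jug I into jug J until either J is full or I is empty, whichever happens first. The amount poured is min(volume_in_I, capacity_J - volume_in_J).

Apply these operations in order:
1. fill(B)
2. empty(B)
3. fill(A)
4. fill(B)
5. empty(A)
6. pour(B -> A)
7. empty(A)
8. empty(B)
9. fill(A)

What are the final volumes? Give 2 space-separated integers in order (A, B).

Step 1: fill(B) -> (A=0 B=6)
Step 2: empty(B) -> (A=0 B=0)
Step 3: fill(A) -> (A=4 B=0)
Step 4: fill(B) -> (A=4 B=6)
Step 5: empty(A) -> (A=0 B=6)
Step 6: pour(B -> A) -> (A=4 B=2)
Step 7: empty(A) -> (A=0 B=2)
Step 8: empty(B) -> (A=0 B=0)
Step 9: fill(A) -> (A=4 B=0)

Answer: 4 0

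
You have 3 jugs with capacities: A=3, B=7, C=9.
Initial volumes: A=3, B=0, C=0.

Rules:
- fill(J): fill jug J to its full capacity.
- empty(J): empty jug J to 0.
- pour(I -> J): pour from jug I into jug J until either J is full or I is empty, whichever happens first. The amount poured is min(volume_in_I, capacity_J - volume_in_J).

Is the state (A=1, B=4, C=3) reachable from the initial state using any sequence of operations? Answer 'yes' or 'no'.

Answer: no

Derivation:
BFS explored all 224 reachable states.
Reachable set includes: (0,0,0), (0,0,1), (0,0,2), (0,0,3), (0,0,4), (0,0,5), (0,0,6), (0,0,7), (0,0,8), (0,0,9), (0,1,0), (0,1,1) ...
Target (A=1, B=4, C=3) not in reachable set → no.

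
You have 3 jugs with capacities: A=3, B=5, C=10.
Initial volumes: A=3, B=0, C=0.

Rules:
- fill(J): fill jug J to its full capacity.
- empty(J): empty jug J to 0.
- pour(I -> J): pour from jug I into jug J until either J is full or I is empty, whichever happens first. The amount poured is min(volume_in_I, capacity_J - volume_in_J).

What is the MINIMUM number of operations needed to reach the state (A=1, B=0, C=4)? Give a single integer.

Answer: 7

Derivation:
BFS from (A=3, B=0, C=0). One shortest path:
  1. empty(A) -> (A=0 B=0 C=0)
  2. fill(C) -> (A=0 B=0 C=10)
  3. pour(C -> A) -> (A=3 B=0 C=7)
  4. pour(A -> B) -> (A=0 B=3 C=7)
  5. pour(C -> A) -> (A=3 B=3 C=4)
  6. pour(A -> B) -> (A=1 B=5 C=4)
  7. empty(B) -> (A=1 B=0 C=4)
Reached target in 7 moves.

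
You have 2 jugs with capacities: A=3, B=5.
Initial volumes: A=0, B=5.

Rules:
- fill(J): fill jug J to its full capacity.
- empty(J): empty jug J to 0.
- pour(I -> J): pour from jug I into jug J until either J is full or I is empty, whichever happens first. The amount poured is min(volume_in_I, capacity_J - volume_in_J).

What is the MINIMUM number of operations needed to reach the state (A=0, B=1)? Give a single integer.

Answer: 7

Derivation:
BFS from (A=0, B=5). One shortest path:
  1. fill(A) -> (A=3 B=5)
  2. empty(B) -> (A=3 B=0)
  3. pour(A -> B) -> (A=0 B=3)
  4. fill(A) -> (A=3 B=3)
  5. pour(A -> B) -> (A=1 B=5)
  6. empty(B) -> (A=1 B=0)
  7. pour(A -> B) -> (A=0 B=1)
Reached target in 7 moves.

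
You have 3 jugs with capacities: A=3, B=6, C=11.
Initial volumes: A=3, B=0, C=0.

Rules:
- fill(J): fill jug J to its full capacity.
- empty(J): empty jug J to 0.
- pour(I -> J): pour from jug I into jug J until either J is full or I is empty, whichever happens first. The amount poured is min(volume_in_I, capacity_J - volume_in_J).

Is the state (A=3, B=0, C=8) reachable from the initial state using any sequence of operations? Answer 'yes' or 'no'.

BFS from (A=3, B=0, C=0):
  1. empty(A) -> (A=0 B=0 C=0)
  2. fill(C) -> (A=0 B=0 C=11)
  3. pour(C -> A) -> (A=3 B=0 C=8)
Target reached → yes.

Answer: yes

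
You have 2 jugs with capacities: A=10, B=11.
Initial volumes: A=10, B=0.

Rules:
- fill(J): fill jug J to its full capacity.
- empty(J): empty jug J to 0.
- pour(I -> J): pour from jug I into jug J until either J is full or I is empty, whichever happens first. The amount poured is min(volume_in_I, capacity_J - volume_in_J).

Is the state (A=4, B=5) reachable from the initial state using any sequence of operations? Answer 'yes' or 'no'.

Answer: no

Derivation:
BFS explored all 42 reachable states.
Reachable set includes: (0,0), (0,1), (0,2), (0,3), (0,4), (0,5), (0,6), (0,7), (0,8), (0,9), (0,10), (0,11) ...
Target (A=4, B=5) not in reachable set → no.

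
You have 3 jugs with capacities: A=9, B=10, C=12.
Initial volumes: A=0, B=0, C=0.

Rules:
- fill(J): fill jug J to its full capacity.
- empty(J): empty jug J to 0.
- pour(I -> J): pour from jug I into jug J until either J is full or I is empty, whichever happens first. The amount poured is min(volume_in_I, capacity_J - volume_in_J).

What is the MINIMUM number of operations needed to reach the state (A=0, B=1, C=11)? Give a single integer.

BFS from (A=0, B=0, C=0). One shortest path:
  1. fill(C) -> (A=0 B=0 C=12)
  2. pour(C -> B) -> (A=0 B=10 C=2)
  3. pour(B -> A) -> (A=9 B=1 C=2)
  4. pour(A -> C) -> (A=0 B=1 C=11)
Reached target in 4 moves.

Answer: 4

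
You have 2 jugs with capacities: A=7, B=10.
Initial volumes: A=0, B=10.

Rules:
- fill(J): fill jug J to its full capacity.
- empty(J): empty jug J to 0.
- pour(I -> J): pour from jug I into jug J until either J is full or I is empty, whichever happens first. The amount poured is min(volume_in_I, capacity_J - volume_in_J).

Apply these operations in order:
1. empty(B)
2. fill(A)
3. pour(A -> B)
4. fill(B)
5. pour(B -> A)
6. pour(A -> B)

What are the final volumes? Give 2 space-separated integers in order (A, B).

Step 1: empty(B) -> (A=0 B=0)
Step 2: fill(A) -> (A=7 B=0)
Step 3: pour(A -> B) -> (A=0 B=7)
Step 4: fill(B) -> (A=0 B=10)
Step 5: pour(B -> A) -> (A=7 B=3)
Step 6: pour(A -> B) -> (A=0 B=10)

Answer: 0 10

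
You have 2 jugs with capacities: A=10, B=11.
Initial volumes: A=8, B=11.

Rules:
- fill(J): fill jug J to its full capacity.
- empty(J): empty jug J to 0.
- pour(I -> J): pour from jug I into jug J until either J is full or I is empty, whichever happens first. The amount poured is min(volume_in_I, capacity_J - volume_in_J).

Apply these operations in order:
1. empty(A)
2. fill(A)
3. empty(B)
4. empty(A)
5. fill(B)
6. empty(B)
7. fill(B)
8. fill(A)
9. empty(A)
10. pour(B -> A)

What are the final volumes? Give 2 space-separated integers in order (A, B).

Step 1: empty(A) -> (A=0 B=11)
Step 2: fill(A) -> (A=10 B=11)
Step 3: empty(B) -> (A=10 B=0)
Step 4: empty(A) -> (A=0 B=0)
Step 5: fill(B) -> (A=0 B=11)
Step 6: empty(B) -> (A=0 B=0)
Step 7: fill(B) -> (A=0 B=11)
Step 8: fill(A) -> (A=10 B=11)
Step 9: empty(A) -> (A=0 B=11)
Step 10: pour(B -> A) -> (A=10 B=1)

Answer: 10 1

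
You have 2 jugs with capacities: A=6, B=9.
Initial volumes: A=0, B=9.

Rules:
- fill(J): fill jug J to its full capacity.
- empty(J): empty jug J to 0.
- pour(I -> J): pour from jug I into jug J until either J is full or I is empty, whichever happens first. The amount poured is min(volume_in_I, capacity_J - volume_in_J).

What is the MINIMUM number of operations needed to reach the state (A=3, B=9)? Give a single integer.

Answer: 4

Derivation:
BFS from (A=0, B=9). One shortest path:
  1. pour(B -> A) -> (A=6 B=3)
  2. empty(A) -> (A=0 B=3)
  3. pour(B -> A) -> (A=3 B=0)
  4. fill(B) -> (A=3 B=9)
Reached target in 4 moves.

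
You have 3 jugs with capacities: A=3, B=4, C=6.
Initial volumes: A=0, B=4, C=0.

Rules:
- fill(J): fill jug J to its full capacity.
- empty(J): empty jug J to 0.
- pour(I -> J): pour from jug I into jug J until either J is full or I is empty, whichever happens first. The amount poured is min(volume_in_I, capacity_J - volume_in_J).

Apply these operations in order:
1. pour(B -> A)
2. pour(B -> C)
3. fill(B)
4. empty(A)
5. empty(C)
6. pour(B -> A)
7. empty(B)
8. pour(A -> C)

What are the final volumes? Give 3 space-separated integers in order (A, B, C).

Answer: 0 0 3

Derivation:
Step 1: pour(B -> A) -> (A=3 B=1 C=0)
Step 2: pour(B -> C) -> (A=3 B=0 C=1)
Step 3: fill(B) -> (A=3 B=4 C=1)
Step 4: empty(A) -> (A=0 B=4 C=1)
Step 5: empty(C) -> (A=0 B=4 C=0)
Step 6: pour(B -> A) -> (A=3 B=1 C=0)
Step 7: empty(B) -> (A=3 B=0 C=0)
Step 8: pour(A -> C) -> (A=0 B=0 C=3)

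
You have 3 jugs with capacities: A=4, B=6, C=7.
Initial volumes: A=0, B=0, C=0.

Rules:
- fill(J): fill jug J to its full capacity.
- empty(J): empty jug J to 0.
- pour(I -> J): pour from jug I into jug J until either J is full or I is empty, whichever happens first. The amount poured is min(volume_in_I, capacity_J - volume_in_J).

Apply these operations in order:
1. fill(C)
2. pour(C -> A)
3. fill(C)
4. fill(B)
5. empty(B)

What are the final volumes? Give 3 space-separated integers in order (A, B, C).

Step 1: fill(C) -> (A=0 B=0 C=7)
Step 2: pour(C -> A) -> (A=4 B=0 C=3)
Step 3: fill(C) -> (A=4 B=0 C=7)
Step 4: fill(B) -> (A=4 B=6 C=7)
Step 5: empty(B) -> (A=4 B=0 C=7)

Answer: 4 0 7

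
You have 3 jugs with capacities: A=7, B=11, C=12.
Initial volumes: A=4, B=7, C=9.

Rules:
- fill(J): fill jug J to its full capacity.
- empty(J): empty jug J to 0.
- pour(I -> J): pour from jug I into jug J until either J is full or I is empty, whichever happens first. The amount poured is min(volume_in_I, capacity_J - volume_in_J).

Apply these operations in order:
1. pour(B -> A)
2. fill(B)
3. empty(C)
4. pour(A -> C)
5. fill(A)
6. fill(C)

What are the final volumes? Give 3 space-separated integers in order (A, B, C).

Step 1: pour(B -> A) -> (A=7 B=4 C=9)
Step 2: fill(B) -> (A=7 B=11 C=9)
Step 3: empty(C) -> (A=7 B=11 C=0)
Step 4: pour(A -> C) -> (A=0 B=11 C=7)
Step 5: fill(A) -> (A=7 B=11 C=7)
Step 6: fill(C) -> (A=7 B=11 C=12)

Answer: 7 11 12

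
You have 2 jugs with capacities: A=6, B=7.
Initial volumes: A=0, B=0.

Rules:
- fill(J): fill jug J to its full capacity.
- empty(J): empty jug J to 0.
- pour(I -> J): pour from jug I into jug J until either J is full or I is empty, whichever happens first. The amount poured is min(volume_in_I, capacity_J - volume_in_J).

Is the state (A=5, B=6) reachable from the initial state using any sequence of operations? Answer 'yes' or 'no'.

Answer: no

Derivation:
BFS explored all 26 reachable states.
Reachable set includes: (0,0), (0,1), (0,2), (0,3), (0,4), (0,5), (0,6), (0,7), (1,0), (1,7), (2,0), (2,7) ...
Target (A=5, B=6) not in reachable set → no.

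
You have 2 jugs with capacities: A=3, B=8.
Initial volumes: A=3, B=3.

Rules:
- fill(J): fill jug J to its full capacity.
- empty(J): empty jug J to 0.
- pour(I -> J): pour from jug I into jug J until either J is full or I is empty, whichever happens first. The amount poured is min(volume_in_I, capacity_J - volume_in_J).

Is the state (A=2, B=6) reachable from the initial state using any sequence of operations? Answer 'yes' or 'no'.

Answer: no

Derivation:
BFS explored all 22 reachable states.
Reachable set includes: (0,0), (0,1), (0,2), (0,3), (0,4), (0,5), (0,6), (0,7), (0,8), (1,0), (1,8), (2,0) ...
Target (A=2, B=6) not in reachable set → no.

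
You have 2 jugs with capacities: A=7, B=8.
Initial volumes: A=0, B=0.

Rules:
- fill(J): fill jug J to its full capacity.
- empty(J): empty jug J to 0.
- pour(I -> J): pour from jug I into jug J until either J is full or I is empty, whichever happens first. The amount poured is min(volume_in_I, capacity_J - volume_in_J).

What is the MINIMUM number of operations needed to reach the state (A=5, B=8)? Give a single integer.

Answer: 8

Derivation:
BFS from (A=0, B=0). One shortest path:
  1. fill(A) -> (A=7 B=0)
  2. pour(A -> B) -> (A=0 B=7)
  3. fill(A) -> (A=7 B=7)
  4. pour(A -> B) -> (A=6 B=8)
  5. empty(B) -> (A=6 B=0)
  6. pour(A -> B) -> (A=0 B=6)
  7. fill(A) -> (A=7 B=6)
  8. pour(A -> B) -> (A=5 B=8)
Reached target in 8 moves.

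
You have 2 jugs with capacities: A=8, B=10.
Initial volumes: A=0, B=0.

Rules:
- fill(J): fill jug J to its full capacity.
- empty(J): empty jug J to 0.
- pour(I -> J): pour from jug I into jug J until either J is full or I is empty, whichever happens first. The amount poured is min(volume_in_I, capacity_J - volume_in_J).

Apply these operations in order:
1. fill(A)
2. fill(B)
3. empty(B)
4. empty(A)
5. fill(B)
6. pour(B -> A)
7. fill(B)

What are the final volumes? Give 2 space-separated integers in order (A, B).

Answer: 8 10

Derivation:
Step 1: fill(A) -> (A=8 B=0)
Step 2: fill(B) -> (A=8 B=10)
Step 3: empty(B) -> (A=8 B=0)
Step 4: empty(A) -> (A=0 B=0)
Step 5: fill(B) -> (A=0 B=10)
Step 6: pour(B -> A) -> (A=8 B=2)
Step 7: fill(B) -> (A=8 B=10)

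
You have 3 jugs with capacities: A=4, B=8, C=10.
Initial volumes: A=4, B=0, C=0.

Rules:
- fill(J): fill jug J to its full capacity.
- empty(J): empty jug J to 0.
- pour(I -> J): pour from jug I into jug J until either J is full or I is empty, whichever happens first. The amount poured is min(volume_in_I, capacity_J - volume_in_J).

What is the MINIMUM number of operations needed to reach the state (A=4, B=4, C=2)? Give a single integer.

Answer: 4

Derivation:
BFS from (A=4, B=0, C=0). One shortest path:
  1. empty(A) -> (A=0 B=0 C=0)
  2. fill(C) -> (A=0 B=0 C=10)
  3. pour(C -> B) -> (A=0 B=8 C=2)
  4. pour(B -> A) -> (A=4 B=4 C=2)
Reached target in 4 moves.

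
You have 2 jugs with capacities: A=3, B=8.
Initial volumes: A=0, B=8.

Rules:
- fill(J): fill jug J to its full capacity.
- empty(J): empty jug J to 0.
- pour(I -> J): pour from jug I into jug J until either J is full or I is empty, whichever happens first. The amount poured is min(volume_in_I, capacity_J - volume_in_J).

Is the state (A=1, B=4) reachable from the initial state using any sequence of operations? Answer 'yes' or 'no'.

BFS explored all 22 reachable states.
Reachable set includes: (0,0), (0,1), (0,2), (0,3), (0,4), (0,5), (0,6), (0,7), (0,8), (1,0), (1,8), (2,0) ...
Target (A=1, B=4) not in reachable set → no.

Answer: no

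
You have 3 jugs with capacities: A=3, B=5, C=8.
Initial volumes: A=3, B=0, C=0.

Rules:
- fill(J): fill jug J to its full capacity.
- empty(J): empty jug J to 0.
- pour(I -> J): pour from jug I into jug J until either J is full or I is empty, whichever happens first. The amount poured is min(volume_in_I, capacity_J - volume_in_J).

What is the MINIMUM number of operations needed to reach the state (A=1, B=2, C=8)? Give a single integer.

Answer: 5

Derivation:
BFS from (A=3, B=0, C=0). One shortest path:
  1. fill(C) -> (A=3 B=0 C=8)
  2. pour(A -> B) -> (A=0 B=3 C=8)
  3. pour(C -> A) -> (A=3 B=3 C=5)
  4. pour(A -> B) -> (A=1 B=5 C=5)
  5. pour(B -> C) -> (A=1 B=2 C=8)
Reached target in 5 moves.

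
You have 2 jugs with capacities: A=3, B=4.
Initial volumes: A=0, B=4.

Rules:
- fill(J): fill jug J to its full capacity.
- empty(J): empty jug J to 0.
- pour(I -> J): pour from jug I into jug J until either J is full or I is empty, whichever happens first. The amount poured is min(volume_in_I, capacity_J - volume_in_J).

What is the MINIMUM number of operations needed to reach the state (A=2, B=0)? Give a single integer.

Answer: 6

Derivation:
BFS from (A=0, B=4). One shortest path:
  1. fill(A) -> (A=3 B=4)
  2. empty(B) -> (A=3 B=0)
  3. pour(A -> B) -> (A=0 B=3)
  4. fill(A) -> (A=3 B=3)
  5. pour(A -> B) -> (A=2 B=4)
  6. empty(B) -> (A=2 B=0)
Reached target in 6 moves.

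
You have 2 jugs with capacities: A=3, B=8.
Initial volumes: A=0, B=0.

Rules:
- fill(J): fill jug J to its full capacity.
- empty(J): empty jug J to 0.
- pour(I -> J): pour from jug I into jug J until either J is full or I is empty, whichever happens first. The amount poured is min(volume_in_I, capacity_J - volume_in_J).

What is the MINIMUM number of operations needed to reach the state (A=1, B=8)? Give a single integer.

Answer: 6

Derivation:
BFS from (A=0, B=0). One shortest path:
  1. fill(A) -> (A=3 B=0)
  2. pour(A -> B) -> (A=0 B=3)
  3. fill(A) -> (A=3 B=3)
  4. pour(A -> B) -> (A=0 B=6)
  5. fill(A) -> (A=3 B=6)
  6. pour(A -> B) -> (A=1 B=8)
Reached target in 6 moves.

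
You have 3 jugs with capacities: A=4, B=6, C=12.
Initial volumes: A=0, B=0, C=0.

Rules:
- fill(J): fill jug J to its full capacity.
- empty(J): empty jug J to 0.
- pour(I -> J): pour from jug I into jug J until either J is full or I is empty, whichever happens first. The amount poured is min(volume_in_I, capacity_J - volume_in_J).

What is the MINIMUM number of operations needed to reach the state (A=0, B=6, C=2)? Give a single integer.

Answer: 4

Derivation:
BFS from (A=0, B=0, C=0). One shortest path:
  1. fill(C) -> (A=0 B=0 C=12)
  2. pour(C -> A) -> (A=4 B=0 C=8)
  3. empty(A) -> (A=0 B=0 C=8)
  4. pour(C -> B) -> (A=0 B=6 C=2)
Reached target in 4 moves.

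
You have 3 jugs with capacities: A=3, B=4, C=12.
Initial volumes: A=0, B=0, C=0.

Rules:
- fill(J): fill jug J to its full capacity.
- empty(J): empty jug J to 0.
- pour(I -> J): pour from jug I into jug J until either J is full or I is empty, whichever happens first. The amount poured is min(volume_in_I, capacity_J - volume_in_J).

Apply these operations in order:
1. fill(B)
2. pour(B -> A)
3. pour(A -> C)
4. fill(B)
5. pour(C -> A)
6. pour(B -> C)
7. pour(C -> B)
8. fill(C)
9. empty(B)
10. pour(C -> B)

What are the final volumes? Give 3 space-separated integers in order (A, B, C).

Answer: 3 4 8

Derivation:
Step 1: fill(B) -> (A=0 B=4 C=0)
Step 2: pour(B -> A) -> (A=3 B=1 C=0)
Step 3: pour(A -> C) -> (A=0 B=1 C=3)
Step 4: fill(B) -> (A=0 B=4 C=3)
Step 5: pour(C -> A) -> (A=3 B=4 C=0)
Step 6: pour(B -> C) -> (A=3 B=0 C=4)
Step 7: pour(C -> B) -> (A=3 B=4 C=0)
Step 8: fill(C) -> (A=3 B=4 C=12)
Step 9: empty(B) -> (A=3 B=0 C=12)
Step 10: pour(C -> B) -> (A=3 B=4 C=8)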